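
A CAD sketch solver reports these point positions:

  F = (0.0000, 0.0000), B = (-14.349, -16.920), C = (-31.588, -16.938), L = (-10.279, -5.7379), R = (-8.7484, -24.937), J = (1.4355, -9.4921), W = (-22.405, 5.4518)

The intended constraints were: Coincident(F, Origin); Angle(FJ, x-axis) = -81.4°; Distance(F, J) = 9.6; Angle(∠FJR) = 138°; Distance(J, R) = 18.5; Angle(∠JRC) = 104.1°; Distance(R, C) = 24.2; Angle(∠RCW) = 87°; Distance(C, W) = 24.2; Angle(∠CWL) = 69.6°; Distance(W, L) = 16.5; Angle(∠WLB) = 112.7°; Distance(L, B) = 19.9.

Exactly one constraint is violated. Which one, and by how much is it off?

Distance(L, B) = 19.9 — off by 8.00.

F = (0.00, 0.00) ✓; FJ at -81.40° ✓; |FJ| = 9.600 ✓; ∠FJR = 138.0° ✓; |JR| = 18.50 ✓; ∠JRC = 104.1° ✓; |RC| = 24.20 ✓; ∠RCW = 87.00° ✓; |CW| = 24.20 ✓; ∠CWL = 69.60° ✓; |WL| = 16.50 ✓; ∠WLB = 112.7° ✓; |LB| = 11.90 ✗.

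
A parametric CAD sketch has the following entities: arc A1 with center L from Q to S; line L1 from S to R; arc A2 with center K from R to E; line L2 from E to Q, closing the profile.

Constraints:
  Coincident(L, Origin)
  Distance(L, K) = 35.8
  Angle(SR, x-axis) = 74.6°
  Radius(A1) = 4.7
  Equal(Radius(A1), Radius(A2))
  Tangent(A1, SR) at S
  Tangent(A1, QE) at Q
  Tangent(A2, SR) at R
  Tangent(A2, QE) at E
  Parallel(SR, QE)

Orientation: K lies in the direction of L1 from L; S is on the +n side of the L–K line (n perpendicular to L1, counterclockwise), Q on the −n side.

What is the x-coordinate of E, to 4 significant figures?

14.04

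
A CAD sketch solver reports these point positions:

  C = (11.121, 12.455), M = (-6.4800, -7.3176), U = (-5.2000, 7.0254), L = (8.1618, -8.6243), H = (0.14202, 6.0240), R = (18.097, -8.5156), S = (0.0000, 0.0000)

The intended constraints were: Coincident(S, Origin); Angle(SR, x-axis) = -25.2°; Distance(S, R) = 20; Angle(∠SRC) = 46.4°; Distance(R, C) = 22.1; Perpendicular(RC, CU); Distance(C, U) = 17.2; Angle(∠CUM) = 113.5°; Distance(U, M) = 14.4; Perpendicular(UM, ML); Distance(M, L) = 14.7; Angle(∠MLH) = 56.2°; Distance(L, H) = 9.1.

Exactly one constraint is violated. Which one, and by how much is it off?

Distance(L, H) = 9.1 — off by 7.60.

S = (0.00, 0.00) ✓; SR at -25.20° ✓; |SR| = 20.00 ✓; ∠SRC = 46.40° ✓; |RC| = 22.10 ✓; ∠(RC, CU) = 90.00° ✓; |CU| = 17.20 ✓; ∠CUM = 113.5° ✓; |UM| = 14.40 ✓; ∠(UM, ML) = 90.00° ✓; |ML| = 14.70 ✓; ∠MLH = 56.20° ✓; |LH| = 16.70 ✗.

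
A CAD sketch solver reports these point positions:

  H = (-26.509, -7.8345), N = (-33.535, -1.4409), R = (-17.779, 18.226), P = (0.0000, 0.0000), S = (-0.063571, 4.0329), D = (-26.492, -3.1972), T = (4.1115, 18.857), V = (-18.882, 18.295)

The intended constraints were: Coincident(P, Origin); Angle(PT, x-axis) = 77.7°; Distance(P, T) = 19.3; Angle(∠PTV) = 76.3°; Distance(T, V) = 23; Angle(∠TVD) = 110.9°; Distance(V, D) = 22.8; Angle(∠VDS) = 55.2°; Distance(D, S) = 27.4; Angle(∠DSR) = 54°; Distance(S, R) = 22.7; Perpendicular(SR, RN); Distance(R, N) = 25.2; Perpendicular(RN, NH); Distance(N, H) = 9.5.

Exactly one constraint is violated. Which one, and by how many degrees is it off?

Perpendicular(RN, NH) — off by 3.60°.

P = (0.00, 0.00) ✓; PT at 77.70° ✓; |PT| = 19.30 ✓; ∠PTV = 76.30° ✓; |TV| = 23.00 ✓; ∠TVD = 110.9° ✓; |VD| = 22.80 ✓; ∠VDS = 55.20° ✓; |DS| = 27.40 ✓; ∠DSR = 54.00° ✓; |SR| = 22.70 ✓; ∠(SR, RN) = 90.00° ✓; |RN| = 25.20 ✓; ∠(RN, NH) = 86.40° ✗; |NH| = 9.500 ✓.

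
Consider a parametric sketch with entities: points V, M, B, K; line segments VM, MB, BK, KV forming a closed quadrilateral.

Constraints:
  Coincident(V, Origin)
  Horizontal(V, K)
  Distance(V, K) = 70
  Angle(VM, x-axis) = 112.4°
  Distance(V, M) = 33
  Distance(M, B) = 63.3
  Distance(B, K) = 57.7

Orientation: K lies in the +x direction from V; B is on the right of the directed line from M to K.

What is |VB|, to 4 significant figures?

30.73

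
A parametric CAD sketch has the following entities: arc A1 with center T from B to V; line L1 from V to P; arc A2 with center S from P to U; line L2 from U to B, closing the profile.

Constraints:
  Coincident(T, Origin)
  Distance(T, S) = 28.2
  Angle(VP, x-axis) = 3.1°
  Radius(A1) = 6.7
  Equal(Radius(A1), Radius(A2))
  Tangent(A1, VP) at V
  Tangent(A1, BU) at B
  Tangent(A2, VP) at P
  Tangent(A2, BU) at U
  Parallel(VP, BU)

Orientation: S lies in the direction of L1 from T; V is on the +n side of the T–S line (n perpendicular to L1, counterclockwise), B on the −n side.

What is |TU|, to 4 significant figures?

28.98

The slot axis is L1's direction at 3.1°, so u = (cos 3.1°, sin 3.1°) = (0.9985, 0.05408) and n = (−sin 3.1°, cos 3.1°) = (-0.05408, 0.9985). T is at the origin and S lies 28.2 along u from T, so S = 28.2·u = (28.16, 1.525). Tangency of A1 to both parallel lines with radius 6.7 puts V and B at T ± 6.7·n: V = (-0.3623, 6.690), B = (0.3623, -6.690). Equal radii place P and U the same way about S: P = S + 6.7·n = (27.80, 8.215), U = S − 6.7·n = (28.52, -5.165). Then |TU| = |U − T| = 28.98.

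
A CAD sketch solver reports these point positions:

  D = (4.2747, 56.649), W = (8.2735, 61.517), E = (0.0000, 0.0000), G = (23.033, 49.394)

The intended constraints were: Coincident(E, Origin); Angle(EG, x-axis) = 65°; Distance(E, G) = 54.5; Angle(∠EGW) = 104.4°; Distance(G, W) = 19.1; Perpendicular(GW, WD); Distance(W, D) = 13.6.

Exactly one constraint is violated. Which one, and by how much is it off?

Distance(W, D) = 13.6 — off by 7.30.

E = (0.00, 0.00) ✓; EG at 65.00° ✓; |EG| = 54.50 ✓; ∠EGW = 104.4° ✓; |GW| = 19.10 ✓; ∠(GW, WD) = 90.00° ✓; |WD| = 6.300 ✗.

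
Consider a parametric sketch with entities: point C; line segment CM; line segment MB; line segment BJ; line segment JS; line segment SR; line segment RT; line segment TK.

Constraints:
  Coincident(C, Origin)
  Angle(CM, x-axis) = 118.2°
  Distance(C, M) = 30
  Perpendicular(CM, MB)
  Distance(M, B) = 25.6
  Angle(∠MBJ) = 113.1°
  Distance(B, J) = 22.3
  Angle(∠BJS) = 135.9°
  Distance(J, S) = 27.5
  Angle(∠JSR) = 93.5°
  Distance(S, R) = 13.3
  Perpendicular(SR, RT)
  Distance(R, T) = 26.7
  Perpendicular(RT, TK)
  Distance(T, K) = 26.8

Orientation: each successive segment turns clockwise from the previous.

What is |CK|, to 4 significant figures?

45.70

C is at the origin; CM runs at 118.2° with length 30.0, so M = (-14.18, 26.44). CM is perpendicular to MB, so MB runs at 28.20°; with |MB| = 25.6, B = (8.385, 38.54). ∠MBJ = 113.1° gives BJ at -38.70° from the x-axis; with |BJ| = 22.3, J = (25.79, 24.59). ∠BJS = 135.9° gives JS at -82.80° from the x-axis; with |JS| = 27.5, S = (29.24, -2.690). ∠JSR = 93.5° gives SR at -169.3° from the x-axis; with |SR| = 13.3, R = (16.17, -5.159). The perpendicularity gives RT at right angles to SR, so RT runs at 100.7°; with |RT| = 26.7, T = (11.21, 21.08). RT is perpendicular to TK, so TK runs at 10.70°; with |TK| = 26.8, K = (37.54, 26.05). Then |CK| = |K − C| = 45.70.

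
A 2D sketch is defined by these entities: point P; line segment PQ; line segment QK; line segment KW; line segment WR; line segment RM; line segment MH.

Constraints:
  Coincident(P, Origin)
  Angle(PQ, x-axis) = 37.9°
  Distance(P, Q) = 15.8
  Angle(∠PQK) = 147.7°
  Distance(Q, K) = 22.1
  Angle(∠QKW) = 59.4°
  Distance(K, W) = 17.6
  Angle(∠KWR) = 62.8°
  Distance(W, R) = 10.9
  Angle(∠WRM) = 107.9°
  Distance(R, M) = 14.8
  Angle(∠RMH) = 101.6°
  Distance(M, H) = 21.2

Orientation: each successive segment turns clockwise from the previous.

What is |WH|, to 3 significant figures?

24.7

P is at the origin; PQ runs at 37.9° with length 15.8, so Q = (12.5, 9.71). ∠PQK = 147.7° gives QK at 5.60° from the x-axis; with |QK| = 22.1, K = (34.5, 11.9). ∠QKW = 59.4° gives KW at -115° from the x-axis; with |KW| = 17.6, W = (27.0, -4.09). ∠KWR = 62.8° gives WR at 128° from the x-axis; with |WR| = 10.9, R = (20.3, 4.52). ∠WRM = 107.9° gives RM at 55.7° from the x-axis; with |RM| = 14.8, M = (28.7, 16.8). ∠RMH = 101.6° gives MH at -22.7° from the x-axis; with |MH| = 21.2, H = (48.2, 8.57). Then |WH| = |H − W| = 24.7.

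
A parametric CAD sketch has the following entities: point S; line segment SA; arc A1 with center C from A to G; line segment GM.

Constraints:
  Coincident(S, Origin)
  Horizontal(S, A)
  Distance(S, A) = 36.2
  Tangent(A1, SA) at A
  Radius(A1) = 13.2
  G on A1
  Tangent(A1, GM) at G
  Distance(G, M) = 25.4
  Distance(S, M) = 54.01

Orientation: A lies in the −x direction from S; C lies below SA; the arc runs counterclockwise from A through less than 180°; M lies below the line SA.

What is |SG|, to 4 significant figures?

51.54

Checks: |CG| = 13.20 ✓; ∠(CG, GM) = 90.00° ✓; |GM| = 25.40 ✓; |SM| = 54.01 ✓.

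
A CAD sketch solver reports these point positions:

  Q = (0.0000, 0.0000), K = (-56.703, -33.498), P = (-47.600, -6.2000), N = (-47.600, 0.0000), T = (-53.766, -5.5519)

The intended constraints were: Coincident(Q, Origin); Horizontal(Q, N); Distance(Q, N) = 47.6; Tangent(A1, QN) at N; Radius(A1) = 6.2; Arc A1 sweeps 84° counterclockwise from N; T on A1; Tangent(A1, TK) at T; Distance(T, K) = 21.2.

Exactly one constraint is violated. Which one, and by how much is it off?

Distance(T, K) = 21.2 — off by 6.90.

Q = (0.00, 0.00) ✓; Q.y = 0.00, N.y = 0.00 ✓; |QN| = 47.60 ✓; ∠(PN, NQ) = 90.00° ✓; |PN| = 6.200 ✓; bearing(P→T) − bearing(P→N) = 84.00° ✓; |PT| = 6.200 ✓; ∠(PT, TK) = 90.00° ✓; |TK| = 28.10 ✗.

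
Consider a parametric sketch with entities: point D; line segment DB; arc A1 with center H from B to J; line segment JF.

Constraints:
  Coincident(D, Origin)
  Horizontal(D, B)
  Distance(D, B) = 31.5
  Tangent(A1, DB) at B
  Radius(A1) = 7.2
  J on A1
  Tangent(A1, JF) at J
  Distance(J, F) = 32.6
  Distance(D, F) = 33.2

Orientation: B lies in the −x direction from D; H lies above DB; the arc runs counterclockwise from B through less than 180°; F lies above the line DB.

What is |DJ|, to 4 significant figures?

25.51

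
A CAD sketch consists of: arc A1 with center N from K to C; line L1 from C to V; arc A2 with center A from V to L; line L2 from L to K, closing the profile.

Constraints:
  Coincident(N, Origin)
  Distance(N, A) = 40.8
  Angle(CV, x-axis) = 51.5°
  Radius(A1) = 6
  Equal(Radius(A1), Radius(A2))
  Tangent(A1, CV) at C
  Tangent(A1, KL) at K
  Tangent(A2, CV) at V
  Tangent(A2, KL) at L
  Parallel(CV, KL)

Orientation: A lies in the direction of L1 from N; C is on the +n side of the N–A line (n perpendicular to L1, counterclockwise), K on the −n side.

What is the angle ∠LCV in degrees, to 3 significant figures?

16.4°

The slot axis is L1's direction at 51.5°, so u = (cos 51.5°, sin 51.5°) = (0.623, 0.783) and n = (−sin 51.5°, cos 51.5°) = (-0.783, 0.623). N is at the origin and A lies 40.8 along u from N, so A = 40.8·u = (25.4, 31.9). Tangency of A1 to both parallel lines with radius 6.0 puts C and K at N ± 6.0·n: C = (-4.70, 3.74), K = (4.70, -3.74). Equal radii place V and L the same way about A: V = A + 6.0·n = (20.7, 35.7), L = A − 6.0·n = (30.1, 28.2). Then cos ∠LCV = CL·CV / (|CL||CV|), giving 16.4°.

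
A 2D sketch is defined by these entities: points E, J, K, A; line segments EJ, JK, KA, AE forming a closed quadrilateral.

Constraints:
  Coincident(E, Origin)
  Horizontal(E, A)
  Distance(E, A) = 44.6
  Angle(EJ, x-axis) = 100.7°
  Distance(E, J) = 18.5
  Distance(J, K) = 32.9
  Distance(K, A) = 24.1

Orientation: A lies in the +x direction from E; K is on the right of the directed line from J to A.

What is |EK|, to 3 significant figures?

21.2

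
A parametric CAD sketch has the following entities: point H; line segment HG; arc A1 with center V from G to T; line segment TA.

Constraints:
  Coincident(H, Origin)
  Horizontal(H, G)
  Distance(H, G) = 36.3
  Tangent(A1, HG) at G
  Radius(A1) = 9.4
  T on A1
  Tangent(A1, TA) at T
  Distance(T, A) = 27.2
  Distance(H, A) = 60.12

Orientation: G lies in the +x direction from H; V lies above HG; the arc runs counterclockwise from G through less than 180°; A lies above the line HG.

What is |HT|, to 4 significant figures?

46.41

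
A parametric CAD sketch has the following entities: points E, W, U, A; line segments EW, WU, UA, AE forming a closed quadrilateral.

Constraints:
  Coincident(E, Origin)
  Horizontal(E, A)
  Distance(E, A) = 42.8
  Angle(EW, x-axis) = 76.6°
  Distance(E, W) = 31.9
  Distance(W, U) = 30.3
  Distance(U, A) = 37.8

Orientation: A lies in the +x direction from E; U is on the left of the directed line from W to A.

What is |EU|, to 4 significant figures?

52.60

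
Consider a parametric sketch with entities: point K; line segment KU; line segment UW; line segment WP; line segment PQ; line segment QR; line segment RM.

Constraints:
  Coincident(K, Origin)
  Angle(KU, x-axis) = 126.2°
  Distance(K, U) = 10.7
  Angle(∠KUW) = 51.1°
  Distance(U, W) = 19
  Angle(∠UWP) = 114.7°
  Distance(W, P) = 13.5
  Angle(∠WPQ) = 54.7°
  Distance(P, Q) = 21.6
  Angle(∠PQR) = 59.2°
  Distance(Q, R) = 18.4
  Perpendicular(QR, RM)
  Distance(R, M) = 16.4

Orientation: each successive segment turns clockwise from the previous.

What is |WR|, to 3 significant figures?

6.49

∠WPQ = 54.7° gives PQ at 167° from the x-axis; with |PQ| = 21.6, Q = (-3.30, 0.192). ∠PQR = 59.2° gives QR at 45.9° from the x-axis; with |QR| = 18.4, R = (9.50, 13.4). Then |WR| = |R − W| = 6.49.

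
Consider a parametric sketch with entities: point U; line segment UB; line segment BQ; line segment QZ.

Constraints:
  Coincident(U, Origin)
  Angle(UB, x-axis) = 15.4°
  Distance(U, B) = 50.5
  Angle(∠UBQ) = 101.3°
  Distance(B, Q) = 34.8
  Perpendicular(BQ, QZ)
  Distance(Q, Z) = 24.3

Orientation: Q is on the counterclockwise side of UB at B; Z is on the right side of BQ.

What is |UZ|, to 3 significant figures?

86.3

∠UBQ = 101.3°, so BQ runs at 15.4° + (180° − 101.3°) = 94.1° from the x-axis; with |BQ| = 34.8, Q = B + 34.8·(cos 94.1°, sin 94.1°) = (46.2, 48.1). BQ ⟂ QZ; with |QZ| = 24.3 on the right of BQ, Z = Q + 24.3·(0.997, 0.0715) = (70.4, 49.9). Then |UZ| = |Z − U| = 86.3.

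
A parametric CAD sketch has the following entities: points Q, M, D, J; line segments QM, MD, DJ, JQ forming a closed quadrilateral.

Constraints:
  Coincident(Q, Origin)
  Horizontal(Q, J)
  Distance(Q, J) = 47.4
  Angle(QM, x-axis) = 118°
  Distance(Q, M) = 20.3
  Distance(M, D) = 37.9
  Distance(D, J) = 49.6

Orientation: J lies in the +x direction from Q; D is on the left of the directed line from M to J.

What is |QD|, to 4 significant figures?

46.11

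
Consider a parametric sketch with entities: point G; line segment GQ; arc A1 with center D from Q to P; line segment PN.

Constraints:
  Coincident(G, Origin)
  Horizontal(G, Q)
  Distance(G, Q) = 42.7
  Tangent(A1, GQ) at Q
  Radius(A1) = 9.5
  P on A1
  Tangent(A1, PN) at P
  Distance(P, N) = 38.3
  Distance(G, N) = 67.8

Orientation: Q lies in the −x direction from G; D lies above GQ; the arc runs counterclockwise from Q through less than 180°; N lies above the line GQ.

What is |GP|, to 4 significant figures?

36.15

Checks: |DP| = 9.500 ✓; ∠(DP, PN) = 90.00° ✓; |PN| = 38.30 ✓; |GN| = 67.80 ✓.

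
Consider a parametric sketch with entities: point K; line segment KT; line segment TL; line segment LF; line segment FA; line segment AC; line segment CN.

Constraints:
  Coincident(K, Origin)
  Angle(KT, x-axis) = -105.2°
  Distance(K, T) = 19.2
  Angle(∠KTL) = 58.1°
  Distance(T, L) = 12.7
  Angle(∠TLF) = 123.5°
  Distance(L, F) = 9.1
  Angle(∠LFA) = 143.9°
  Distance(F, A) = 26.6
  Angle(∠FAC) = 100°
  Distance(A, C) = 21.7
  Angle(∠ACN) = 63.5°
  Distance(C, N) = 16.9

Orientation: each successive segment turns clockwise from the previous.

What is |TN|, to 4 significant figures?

20.99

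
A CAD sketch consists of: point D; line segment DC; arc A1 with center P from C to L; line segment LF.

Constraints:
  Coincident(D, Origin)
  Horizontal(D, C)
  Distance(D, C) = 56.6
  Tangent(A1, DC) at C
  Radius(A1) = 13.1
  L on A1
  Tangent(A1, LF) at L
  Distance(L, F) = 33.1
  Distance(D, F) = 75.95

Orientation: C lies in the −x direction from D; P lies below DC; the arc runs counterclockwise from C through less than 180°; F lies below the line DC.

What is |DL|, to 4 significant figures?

71.14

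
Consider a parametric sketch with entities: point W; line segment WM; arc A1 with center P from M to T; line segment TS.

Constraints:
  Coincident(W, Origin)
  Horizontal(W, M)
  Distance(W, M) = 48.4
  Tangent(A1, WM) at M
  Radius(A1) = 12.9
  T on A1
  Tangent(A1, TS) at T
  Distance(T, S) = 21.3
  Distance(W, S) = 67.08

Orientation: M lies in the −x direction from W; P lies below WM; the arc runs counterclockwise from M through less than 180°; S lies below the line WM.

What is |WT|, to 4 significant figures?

62.98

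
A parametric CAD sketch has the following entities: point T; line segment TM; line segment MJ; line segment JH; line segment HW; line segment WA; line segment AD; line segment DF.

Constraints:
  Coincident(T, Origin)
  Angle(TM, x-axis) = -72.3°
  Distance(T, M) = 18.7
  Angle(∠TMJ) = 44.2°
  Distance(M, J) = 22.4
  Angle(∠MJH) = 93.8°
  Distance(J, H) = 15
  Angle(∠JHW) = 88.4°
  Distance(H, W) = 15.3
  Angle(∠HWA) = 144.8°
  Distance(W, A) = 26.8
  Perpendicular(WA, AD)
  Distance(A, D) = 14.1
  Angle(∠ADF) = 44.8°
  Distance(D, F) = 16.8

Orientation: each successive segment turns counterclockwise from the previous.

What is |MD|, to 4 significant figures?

12.76

T is at the origin; TM runs at -72.3° with length 18.7, so M = (5.685, -17.81). ∠TMJ = 44.2° gives MJ at 63.50° from the x-axis; with |MJ| = 22.4, J = (15.68, 2.232). ∠MJH = 93.8° gives JH at 149.7° from the x-axis; with |JH| = 15.0, H = (2.729, 9.800). ∠JHW = 88.4° gives HW at -118.7° from the x-axis; with |HW| = 15.3, W = (-4.618, -3.621). ∠HWA = 144.8° gives WA at -83.50° from the x-axis; with |WA| = 26.8, A = (-1.584, -30.25). WA is perpendicular to AD, so AD runs at 6.500°; with |AD| = 14.1, D = (12.43, -28.65). Then |MD| = |D − M| = 12.76.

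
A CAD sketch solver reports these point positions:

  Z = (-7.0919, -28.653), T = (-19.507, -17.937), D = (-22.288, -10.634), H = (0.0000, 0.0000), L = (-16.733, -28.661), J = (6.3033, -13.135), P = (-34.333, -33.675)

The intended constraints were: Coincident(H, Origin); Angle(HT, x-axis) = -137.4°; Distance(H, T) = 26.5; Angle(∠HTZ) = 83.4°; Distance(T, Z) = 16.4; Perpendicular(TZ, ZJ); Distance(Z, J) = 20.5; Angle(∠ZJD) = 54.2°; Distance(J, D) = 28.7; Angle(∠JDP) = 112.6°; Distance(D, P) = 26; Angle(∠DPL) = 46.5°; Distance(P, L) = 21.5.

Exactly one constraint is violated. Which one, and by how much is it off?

Distance(P, L) = 21.5 — off by 3.20.

H = (0.00, 0.00) ✓; HT at -137.4° ✓; |HT| = 26.50 ✓; ∠HTZ = 83.40° ✓; |TZ| = 16.40 ✓; ∠(TZ, ZJ) = 90.00° ✓; |ZJ| = 20.50 ✓; ∠ZJD = 54.20° ✓; |JD| = 28.70 ✓; ∠JDP = 112.6° ✓; |DP| = 26.00 ✓; ∠DPL = 46.50° ✓; |PL| = 18.30 ✗.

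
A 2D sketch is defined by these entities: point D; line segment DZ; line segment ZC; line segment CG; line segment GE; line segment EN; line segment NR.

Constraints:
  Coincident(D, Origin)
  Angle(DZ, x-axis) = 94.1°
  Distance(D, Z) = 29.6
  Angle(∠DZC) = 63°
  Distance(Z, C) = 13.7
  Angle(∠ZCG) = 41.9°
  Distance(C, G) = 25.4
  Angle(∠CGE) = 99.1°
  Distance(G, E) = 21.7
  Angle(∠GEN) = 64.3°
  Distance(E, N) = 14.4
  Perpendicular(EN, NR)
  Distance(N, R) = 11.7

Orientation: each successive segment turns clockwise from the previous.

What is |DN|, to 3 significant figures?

36.9

D is at the origin; DZ runs at 94.1° with length 29.6, so Z = (-2.12, 29.5). ∠DZC = 63.0° gives ZC at -22.9° from the x-axis; with |ZC| = 13.7, C = (10.5, 24.2). ∠ZCG = 41.9° gives CG at -161° from the x-axis; with |CG| = 25.4, G = (-13.5, 15.9). ∠CGE = 99.1° gives GE at 118° from the x-axis; with |GE| = 21.7, E = (-23.7, 35.1). ∠GEN = 64.3° gives EN at 2.40° from the x-axis; with |EN| = 14.4, N = (-9.35, 35.7). Then |DN| = |N − D| = 36.9.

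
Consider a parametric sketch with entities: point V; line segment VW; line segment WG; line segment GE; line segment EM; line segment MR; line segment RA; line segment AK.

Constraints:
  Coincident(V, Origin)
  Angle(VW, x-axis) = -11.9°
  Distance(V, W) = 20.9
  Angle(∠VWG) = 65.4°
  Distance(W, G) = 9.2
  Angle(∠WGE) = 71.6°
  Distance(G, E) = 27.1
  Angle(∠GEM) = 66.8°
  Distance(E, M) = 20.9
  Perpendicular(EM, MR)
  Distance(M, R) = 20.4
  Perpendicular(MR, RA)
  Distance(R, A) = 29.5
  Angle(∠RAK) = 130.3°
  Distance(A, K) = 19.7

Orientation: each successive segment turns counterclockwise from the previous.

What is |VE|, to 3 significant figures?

10.5

V is at the origin; VW runs at -11.9° with length 20.9, so W = (20.5, -4.31). ∠VWG = 65.4° gives WG at 103° from the x-axis; with |WG| = 9.2, G = (18.4, 4.67). ∠WGE = 71.6° gives GE at -149° from the x-axis; with |GE| = 27.1, E = (-4.78, -9.33). Then |VE| = |E − V| = 10.5.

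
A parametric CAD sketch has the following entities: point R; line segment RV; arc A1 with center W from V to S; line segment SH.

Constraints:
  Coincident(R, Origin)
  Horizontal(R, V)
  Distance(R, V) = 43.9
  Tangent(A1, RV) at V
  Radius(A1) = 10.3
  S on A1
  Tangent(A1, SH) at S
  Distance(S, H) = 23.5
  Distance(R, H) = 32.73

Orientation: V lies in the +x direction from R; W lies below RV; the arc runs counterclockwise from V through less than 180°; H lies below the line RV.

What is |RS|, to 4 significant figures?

35.65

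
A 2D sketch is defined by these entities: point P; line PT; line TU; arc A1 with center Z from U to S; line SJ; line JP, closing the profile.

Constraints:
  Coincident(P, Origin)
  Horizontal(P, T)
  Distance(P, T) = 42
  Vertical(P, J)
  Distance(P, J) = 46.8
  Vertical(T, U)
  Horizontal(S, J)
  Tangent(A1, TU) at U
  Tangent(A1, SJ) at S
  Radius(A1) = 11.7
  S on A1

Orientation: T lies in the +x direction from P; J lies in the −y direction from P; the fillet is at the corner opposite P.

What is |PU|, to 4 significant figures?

54.74

P is at the origin; P and T share the same y with |PT| = 42.0 and T on the +x side, so T = (42.00, 0.000). PJ is vertical with |PJ| = 46.8 and J on the −y side, so J = (0.000, -46.80). The virtual corner opposite P is at (42.00, -46.80). Tangency of A1 to TU means the radius ZU is perpendicular to TU and tangency of A1 to SJ means the radius ZS is perpendicular to SJ, with radius 11.7, so the center Z sits 11.7 in from both sides at Z = (30.30, -35.10). That places the tangent points at U = (42.00, -35.10) on TU and S = (30.30, -46.80) on SJ. Then |PU| = |U − P| = 54.74.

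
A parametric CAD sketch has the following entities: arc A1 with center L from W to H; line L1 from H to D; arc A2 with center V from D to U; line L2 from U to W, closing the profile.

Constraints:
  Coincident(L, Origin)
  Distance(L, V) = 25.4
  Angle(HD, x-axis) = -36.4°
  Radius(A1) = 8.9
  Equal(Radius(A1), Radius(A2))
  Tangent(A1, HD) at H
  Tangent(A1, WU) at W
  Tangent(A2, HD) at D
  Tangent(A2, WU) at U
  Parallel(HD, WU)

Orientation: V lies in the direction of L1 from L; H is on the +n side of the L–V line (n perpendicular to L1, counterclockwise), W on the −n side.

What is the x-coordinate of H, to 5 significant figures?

5.2814

The slot axis is L1's direction at -36.4°, so u = (cos -36.4°, sin -36.4°) = (0.80489, -0.59342) and n = (−sin -36.4°, cos -36.4°) = (0.59342, 0.80489). L is at the origin and V lies 25.4 along u from L, so V = 25.4·u = (20.444, -15.073). Tangency of A1 to both parallel lines with radius 8.9 puts H and W at L ± 8.9·n: H = (5.2814, 7.1636), W = (-5.2814, -7.1636). So H.x = 5.2814.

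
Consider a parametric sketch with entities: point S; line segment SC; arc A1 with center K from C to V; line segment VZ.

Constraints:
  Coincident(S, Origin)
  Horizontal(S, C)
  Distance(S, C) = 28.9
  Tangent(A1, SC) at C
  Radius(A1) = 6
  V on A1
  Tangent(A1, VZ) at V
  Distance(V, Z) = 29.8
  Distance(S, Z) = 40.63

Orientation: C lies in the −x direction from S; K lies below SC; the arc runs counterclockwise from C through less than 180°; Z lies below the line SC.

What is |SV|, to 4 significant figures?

35.32

S is at the origin; SC is horizontal with |SC| = 28.9 and C on the −x side, so C = (-28.90, 0.000). The tangent condition forces KC to be normal to SC, so K = C + (0, -6) = (-28.90, -6.000). Since KV ⟂ VZ (tangency), |KZ| = √(6.0² + 29.8²) = 30.40 regardless of where V sits on A1. So Z lies on both circle(S, 40.63) and circle(K, 30.40); the below-SC intersection is Z = (-20.34, -35.17). V is the foot of the tangent from Z: V = (-34.21, -8.792).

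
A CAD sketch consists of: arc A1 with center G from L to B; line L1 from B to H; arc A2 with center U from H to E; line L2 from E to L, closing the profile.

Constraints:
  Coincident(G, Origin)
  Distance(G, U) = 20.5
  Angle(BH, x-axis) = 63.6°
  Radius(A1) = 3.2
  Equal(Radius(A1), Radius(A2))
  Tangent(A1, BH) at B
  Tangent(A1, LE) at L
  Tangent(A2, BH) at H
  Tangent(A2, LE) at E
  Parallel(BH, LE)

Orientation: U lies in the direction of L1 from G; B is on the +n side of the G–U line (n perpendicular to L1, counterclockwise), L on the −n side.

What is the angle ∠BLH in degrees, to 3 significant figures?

72.7°

The slot axis is L1's direction at 63.6°, so u = (cos 63.6°, sin 63.6°) = (0.445, 0.896) and n = (−sin 63.6°, cos 63.6°) = (-0.896, 0.445). G is at the origin and U lies 20.5 along u from G, so U = 20.5·u = (9.12, 18.4). Tangency of A1 to both parallel lines with radius 3.2 puts B and L at G ± 3.2·n: B = (-2.87, 1.42), L = (2.87, -1.42). Equal radii place H and E the same way about U: H = U + 3.2·n = (6.25, 19.8), E = U − 3.2·n = (12.0, 16.9). Then cos ∠BLH = LB·LH / (|LB||LH|), giving 72.7°.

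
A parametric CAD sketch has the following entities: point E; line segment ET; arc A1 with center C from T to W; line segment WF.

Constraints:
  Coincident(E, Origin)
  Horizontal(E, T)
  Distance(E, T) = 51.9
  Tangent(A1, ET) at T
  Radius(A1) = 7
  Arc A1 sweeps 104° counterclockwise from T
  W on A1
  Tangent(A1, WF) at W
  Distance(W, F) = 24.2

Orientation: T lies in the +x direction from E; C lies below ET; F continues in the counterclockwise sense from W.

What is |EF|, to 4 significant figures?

60.27

E is at the origin; ET is horizontal with |ET| = 51.9 and T on the +x side, so T = (51.90, 0.000). The tangent condition forces CT to be normal to ET, so C = T + (0, -7) = (51.90, -7.000). On A1, T sits at bearing 90° from C; a 104° counterclockwise sweep puts W at bearing 194°, so W = C + 7.0·(cos 194°, sin 194°) = (45.11, -8.693). Since A1 is tangent to WF there, CW ⟂ WF, so WF runs along (−sin 194°, cos 194°); with |WF| = 24.2, F = (50.96, -32.17). Then |EF| = |F − E| = 60.27.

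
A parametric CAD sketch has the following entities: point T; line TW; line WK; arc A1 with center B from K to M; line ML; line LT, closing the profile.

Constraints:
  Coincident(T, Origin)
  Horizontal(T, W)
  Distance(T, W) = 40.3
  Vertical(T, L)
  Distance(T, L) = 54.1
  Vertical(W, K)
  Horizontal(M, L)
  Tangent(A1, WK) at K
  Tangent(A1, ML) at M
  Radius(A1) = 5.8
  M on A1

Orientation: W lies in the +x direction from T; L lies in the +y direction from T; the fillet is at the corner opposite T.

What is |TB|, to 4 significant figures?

59.36

T and L share the same x with |TL| = 54.1 and L on the +y side, so L = (0.000, 54.10). The virtual corner opposite T is at (40.30, 54.10). A1 meets WK tangentially, so BK is at right angles to WK and the tangent condition forces BM to be normal to ML, with radius 5.8, so the center B sits 5.8 in from both sides at B = (34.50, 48.30). Then |TB| = |B − T| = 59.36.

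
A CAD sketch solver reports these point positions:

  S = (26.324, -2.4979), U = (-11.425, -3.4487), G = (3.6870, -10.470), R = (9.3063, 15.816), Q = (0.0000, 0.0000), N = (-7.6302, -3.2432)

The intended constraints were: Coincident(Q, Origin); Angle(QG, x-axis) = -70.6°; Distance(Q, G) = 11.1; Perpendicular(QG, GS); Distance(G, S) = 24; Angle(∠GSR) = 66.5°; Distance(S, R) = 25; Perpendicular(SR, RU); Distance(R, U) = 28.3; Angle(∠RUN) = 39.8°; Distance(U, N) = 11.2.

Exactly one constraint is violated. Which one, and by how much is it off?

Distance(U, N) = 11.2 — off by 7.40.

Q = (0.00, 0.00) ✓; QG at -70.60° ✓; |QG| = 11.10 ✓; ∠(QG, GS) = 90.00° ✓; |GS| = 24.00 ✓; ∠GSR = 66.50° ✓; |SR| = 25.00 ✓; ∠(SR, RU) = 90.00° ✓; |RU| = 28.30 ✓; ∠RUN = 39.80° ✓; |UN| = 3.800 ✗.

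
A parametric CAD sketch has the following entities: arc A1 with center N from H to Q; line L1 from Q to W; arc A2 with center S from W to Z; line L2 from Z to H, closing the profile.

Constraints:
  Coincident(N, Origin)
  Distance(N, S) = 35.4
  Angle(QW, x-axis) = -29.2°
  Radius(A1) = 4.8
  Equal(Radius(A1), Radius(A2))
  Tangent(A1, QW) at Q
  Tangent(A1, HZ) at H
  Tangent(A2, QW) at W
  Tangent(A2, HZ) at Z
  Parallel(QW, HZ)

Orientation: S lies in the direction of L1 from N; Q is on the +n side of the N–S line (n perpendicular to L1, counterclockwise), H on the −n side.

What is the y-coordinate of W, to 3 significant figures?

-13.1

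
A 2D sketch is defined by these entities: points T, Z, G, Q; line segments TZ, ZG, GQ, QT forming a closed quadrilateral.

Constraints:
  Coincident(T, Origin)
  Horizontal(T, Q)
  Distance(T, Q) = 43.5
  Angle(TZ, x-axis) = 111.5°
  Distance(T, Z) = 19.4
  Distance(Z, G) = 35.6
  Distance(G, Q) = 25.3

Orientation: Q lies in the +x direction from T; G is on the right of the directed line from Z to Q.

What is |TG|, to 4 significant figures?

19.95

Checks: |ZG| = 35.60 ✓; |GQ| = 25.30 ✓.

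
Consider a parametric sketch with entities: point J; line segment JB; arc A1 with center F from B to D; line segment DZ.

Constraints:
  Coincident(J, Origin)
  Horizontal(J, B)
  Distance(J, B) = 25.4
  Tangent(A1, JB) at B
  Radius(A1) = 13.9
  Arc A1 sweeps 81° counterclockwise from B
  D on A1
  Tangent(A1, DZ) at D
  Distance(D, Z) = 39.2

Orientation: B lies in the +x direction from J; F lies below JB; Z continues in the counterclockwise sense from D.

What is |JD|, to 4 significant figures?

16.54

J is at the origin; JB is horizontal with |JB| = 25.4 and B on the +x side, so B = (25.40, 0.000). A1 meets JB tangentially, so FB is at right angles to JB, so F = B + (0, -13.9) = (25.40, -13.90). On A1, B sits at bearing 90° from F; an 81° counterclockwise sweep puts D at bearing 171°, so D = F + 13.9·(cos 171°, sin 171°) = (11.67, -11.73). Then |JD| = |D − J| = 16.54.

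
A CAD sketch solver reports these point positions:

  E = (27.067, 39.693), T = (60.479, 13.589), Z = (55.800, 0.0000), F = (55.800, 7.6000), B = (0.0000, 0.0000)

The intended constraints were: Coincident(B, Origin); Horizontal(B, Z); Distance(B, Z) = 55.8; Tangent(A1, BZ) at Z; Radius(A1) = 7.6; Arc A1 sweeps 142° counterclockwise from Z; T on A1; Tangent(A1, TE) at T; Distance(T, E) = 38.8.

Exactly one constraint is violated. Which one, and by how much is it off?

Distance(T, E) = 38.8 — off by 3.60.

B = (0.00, 0.00) ✓; B.y = 0.00, Z.y = 0.00 ✓; |BZ| = 55.80 ✓; ∠(FZ, ZB) = 90.00° ✓; |FZ| = 7.600 ✓; bearing(F→T) − bearing(F→Z) = 142.0° ✓; |FT| = 7.600 ✓; ∠(FT, TE) = 90.00° ✓; |TE| = 42.40 ✗.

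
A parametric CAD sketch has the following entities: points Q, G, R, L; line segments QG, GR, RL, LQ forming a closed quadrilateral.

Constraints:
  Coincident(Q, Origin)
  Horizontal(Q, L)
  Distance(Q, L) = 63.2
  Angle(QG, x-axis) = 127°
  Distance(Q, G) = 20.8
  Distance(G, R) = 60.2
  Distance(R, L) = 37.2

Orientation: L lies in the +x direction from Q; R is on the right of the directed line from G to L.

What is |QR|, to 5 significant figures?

40.175

Checks: |GR| = 60.20 ✓; |RL| = 37.20 ✓.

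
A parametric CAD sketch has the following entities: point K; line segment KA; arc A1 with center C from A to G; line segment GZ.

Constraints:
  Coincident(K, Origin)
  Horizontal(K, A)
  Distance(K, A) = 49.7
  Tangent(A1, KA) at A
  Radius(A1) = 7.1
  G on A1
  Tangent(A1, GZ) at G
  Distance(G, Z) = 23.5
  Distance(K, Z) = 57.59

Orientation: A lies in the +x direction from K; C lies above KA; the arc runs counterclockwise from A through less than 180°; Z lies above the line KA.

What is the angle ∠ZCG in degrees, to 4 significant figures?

73.19°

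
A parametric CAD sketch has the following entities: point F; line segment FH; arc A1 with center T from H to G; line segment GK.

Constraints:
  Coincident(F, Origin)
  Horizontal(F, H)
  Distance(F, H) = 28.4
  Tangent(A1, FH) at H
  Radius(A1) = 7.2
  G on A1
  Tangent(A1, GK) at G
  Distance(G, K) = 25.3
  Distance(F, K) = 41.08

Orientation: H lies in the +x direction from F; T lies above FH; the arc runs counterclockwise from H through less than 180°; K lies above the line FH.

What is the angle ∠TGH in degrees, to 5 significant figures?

32.498°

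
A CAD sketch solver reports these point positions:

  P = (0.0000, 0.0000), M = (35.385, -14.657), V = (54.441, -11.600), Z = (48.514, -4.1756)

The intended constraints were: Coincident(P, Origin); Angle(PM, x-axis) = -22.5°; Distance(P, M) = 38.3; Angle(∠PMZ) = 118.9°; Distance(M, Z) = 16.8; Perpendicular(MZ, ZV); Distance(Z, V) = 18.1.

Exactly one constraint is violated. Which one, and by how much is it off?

Distance(Z, V) = 18.1 — off by 8.60.

P = (0.00, 0.00) ✓; PM at -22.50° ✓; |PM| = 38.30 ✓; ∠PMZ = 118.9° ✓; |MZ| = 16.80 ✓; ∠(MZ, ZV) = 90.00° ✓; |ZV| = 9.500 ✗.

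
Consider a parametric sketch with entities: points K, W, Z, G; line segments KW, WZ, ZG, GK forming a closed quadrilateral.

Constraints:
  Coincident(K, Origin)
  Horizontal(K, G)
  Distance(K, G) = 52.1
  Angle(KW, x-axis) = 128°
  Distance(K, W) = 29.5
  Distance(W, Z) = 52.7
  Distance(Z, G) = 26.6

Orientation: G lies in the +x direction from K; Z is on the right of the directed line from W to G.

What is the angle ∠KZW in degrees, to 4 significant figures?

21.20°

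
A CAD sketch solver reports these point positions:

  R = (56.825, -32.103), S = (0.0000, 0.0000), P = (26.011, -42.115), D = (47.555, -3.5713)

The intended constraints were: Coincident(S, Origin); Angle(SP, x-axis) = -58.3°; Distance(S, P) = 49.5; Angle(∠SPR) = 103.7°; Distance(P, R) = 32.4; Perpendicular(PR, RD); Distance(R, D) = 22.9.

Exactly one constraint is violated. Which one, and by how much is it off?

Distance(R, D) = 22.9 — off by 7.10.

S = (0.00, 0.00) ✓; SP at -58.30° ✓; |SP| = 49.50 ✓; ∠SPR = 103.7° ✓; |PR| = 32.40 ✓; ∠(PR, RD) = 90.00° ✓; |RD| = 30.00 ✗.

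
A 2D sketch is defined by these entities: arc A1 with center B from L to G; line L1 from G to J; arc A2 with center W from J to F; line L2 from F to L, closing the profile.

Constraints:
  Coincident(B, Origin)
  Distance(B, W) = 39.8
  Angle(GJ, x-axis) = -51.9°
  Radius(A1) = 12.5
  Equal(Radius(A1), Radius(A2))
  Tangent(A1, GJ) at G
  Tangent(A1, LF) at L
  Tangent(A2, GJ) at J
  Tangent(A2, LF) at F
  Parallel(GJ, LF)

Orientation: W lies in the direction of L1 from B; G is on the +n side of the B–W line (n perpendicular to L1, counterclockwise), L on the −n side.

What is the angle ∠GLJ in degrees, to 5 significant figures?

57.865°

The slot axis is L1's direction at -51.9°, so u = (cos -51.9°, sin -51.9°) = (0.61704, -0.78694) and n = (−sin -51.9°, cos -51.9°) = (0.78694, 0.61704). B is at the origin and W lies 39.8 along u from B, so W = 39.8·u = (24.558, -31.320). Tangency of A1 to both parallel lines with radius 12.5 puts G and L at B ± 12.5·n: G = (9.8367, 7.7129), L = (-9.8367, -7.7129). Equal radii place J and F the same way about W: J = W + 12.5·n = (34.395, -23.607), F = W − 12.5·n = (14.721, -39.033). Then cos ∠GLJ = LG·LJ / (|LG||LJ|), giving 57.865°.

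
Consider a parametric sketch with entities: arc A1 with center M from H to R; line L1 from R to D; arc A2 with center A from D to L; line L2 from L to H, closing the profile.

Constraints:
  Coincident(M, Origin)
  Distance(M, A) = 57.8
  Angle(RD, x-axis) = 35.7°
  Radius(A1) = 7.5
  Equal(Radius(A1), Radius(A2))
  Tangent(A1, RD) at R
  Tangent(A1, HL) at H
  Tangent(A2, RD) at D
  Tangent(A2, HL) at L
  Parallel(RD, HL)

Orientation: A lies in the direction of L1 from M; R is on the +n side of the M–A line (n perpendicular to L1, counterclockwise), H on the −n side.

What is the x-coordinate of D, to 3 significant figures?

42.6

The slot axis is L1's direction at 35.7°, so u = (cos 35.7°, sin 35.7°) = (0.812, 0.584) and n = (−sin 35.7°, cos 35.7°) = (-0.584, 0.812). M is at the origin and A lies 57.8 along u from M, so A = 57.8·u = (46.9, 33.7). Tangency of A1 to both parallel lines with radius 7.5 puts R and H at M ± 7.5·n: R = (-4.38, 6.09), H = (4.38, -6.09). Equal radii place D and L the same way about A: D = A + 7.5·n = (42.6, 39.8), L = A − 7.5·n = (51.3, 27.6). So D.x = 42.6.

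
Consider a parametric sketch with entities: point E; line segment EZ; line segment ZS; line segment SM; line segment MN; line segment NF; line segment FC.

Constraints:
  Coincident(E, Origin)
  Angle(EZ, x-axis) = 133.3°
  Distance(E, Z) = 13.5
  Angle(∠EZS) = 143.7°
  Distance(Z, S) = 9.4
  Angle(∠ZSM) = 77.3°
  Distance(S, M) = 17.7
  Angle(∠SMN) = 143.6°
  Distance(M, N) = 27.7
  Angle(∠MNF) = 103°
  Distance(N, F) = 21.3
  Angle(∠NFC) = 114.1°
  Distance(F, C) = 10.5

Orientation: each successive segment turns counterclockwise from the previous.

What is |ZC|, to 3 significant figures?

33.0

E is at the origin; EZ runs at 133.3° with length 13.5, so Z = (-9.26, 9.82). ∠EZS = 143.7° gives ZS at 170° from the x-axis; with |ZS| = 9.4, S = (-18.5, 11.5). ∠ZSM = 77.3° gives SM at -87.7° from the x-axis; with |SM| = 17.7, M = (-17.8, -6.16). ∠SMN = 143.6° gives MN at -51.3° from the x-axis; with |MN| = 27.7, N = (-0.475, -27.8). ∠MNF = 103.0° gives NF at 25.7° from the x-axis; with |NF| = 21.3, F = (18.7, -18.5). ∠NFC = 114.1° gives FC at 91.6° from the x-axis; with |FC| = 10.5, C = (18.4, -8.05). Then |ZC| = |C − Z| = 33.0.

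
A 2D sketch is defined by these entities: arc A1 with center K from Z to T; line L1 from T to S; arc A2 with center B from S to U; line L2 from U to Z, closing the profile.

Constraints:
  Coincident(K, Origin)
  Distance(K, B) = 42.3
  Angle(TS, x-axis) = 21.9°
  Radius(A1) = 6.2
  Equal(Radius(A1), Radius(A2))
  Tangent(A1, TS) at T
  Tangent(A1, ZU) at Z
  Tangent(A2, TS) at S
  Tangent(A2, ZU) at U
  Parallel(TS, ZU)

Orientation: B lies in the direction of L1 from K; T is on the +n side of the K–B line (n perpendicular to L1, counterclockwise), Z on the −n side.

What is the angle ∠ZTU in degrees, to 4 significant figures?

73.66°

The slot axis is L1's direction at 21.9°, so u = (cos 21.9°, sin 21.9°) = (0.9278, 0.3730) and n = (−sin 21.9°, cos 21.9°) = (-0.3730, 0.9278). K is at the origin and B lies 42.3 along u from K, so B = 42.3·u = (39.25, 15.78). Tangency of A1 to both parallel lines with radius 6.2 puts T and Z at K ± 6.2·n: T = (-2.313, 5.753), Z = (2.313, -5.753). Equal radii place S and U the same way about B: S = B + 6.2·n = (36.93, 21.53), U = B − 6.2·n = (41.56, 10.02). Then cos ∠ZTU = TZ·TU / (|TZ||TU|), giving 73.66°.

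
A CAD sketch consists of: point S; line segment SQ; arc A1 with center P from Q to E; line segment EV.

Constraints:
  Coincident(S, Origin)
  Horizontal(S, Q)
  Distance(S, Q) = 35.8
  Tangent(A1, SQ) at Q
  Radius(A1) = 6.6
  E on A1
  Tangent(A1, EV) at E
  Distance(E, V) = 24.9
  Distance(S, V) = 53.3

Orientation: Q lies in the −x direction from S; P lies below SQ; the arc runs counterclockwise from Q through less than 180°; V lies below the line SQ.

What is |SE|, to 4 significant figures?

42.88

Checks: |PE| = 6.600 ✓; ∠(PE, EV) = 90.00° ✓; |EV| = 24.90 ✓; |SV| = 53.30 ✓.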